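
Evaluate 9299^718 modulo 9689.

3756

718 in binary is 1011001110, i.e. 718 = 512 + 128 + 64 + 8 + 4 + 2.
9299^1 ≡ 9299 (mod 9689)
9299^2 ≡ 9299^2 = 86471401 ≡ 6765 (mod 9689)
9299^4 ≡ 6765^2 = 45765225 ≡ 4078 (mod 9689)
9299^8 ≡ 4078^2 = 16630084 ≡ 3760 (mod 9689)
9299^16 ≡ 3760^2 = 14137600 ≡ 1349 (mod 9689)
9299^32 ≡ 1349^2 = 1819801 ≡ 7958 (mod 9689)
9299^64 ≡ 7958^2 = 63329764 ≡ 2460 (mod 9689)
9299^128 ≡ 2460^2 = 6051600 ≡ 5664 (mod 9689)
9299^256 ≡ 5664^2 = 32080896 ≡ 617 (mod 9689)
9299^512 ≡ 617^2 = 380689 ≡ 2818 (mod 9689)
9299^718 = 9299^512 * 9299^128 * 9299^64 * 9299^8 * 9299^4 * 9299^2 ≡ 2818 * 5664 * 2460 * 3760 * 4078 * 6765 (mod 9689).
Accumulate the product:
2818 * 5664 = 15961152 ≡ 3369
3369 * 2460 = 8287740 ≡ 3645
3645 * 3760 = 13705200 ≡ 4954
4954 * 4078 = 20202412 ≡ 847
847 * 6765 = 5729955 ≡ 3756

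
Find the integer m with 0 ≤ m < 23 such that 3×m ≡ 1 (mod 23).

8

23 = 7×3 + 2
3 = 1×2 + 1
2 = 2×1 + 0
gcd(3, 23) = 1, so the inverse exists.
Back-substitute for 1:
1 = 1×3 − 1×2
  = −1×23 + 8×3
So 3⁻¹ ≡ 8 (mod 23).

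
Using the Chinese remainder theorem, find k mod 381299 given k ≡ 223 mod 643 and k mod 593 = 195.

643⁻¹ mod 593: 643·510 ≡ 1 (mod 593), so 643⁻¹ ≡ 510.
k = 223 + 643·((195 − 223)·510 mod 593) = 223 + 643·545 = 350658.

350658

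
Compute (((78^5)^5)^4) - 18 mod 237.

(78)^5 ≡ 78 (mod 237)
(78)^5 ≡ 78 (mod 237)
(78)^4 ≡ 159 (mod 237)
159 - 18 = 141

141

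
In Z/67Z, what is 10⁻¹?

47

67 = 6·10 + 7
10 = 1·7 + 3
7 = 2·3 + 1
3 = 3·1 + 0
gcd(10, 67) = 1, so the inverse exists.
Back-substitute for 1:
1 = 1·7 − 2·3
  = −2·10 + 3·7
  = 3·67 − 20·10
So 10⁻¹ ≡ −20 ≡ 47 (mod 67).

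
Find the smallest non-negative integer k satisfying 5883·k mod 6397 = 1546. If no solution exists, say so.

gcd(5883, 6397) = 1, so a unique solution mod 6397 exists.
5883⁻¹ ≡ 5140 (mod 6397).
k ≡ 5140·1546 ≡ 1366 (mod 6397).

1366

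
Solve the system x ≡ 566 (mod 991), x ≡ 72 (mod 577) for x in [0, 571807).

991⁻¹ mod 577: 991*400 ≡ 1 (mod 577), so 991⁻¹ ≡ 400.
x = 566 + 991*((72 − 566)*400 mod 577) = 566 + 991*311 = 308767.
Check: 308767 mod 991 = 566, 308767 mod 577 = 72. ✓

308767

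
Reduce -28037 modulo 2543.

-28037 = -12×2543 + 2479, so -28037 ≡ 2479 (mod 2543).

2479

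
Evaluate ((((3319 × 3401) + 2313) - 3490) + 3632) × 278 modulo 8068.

3319 × 3401 = 11287919 ≡ 787 (mod 8068)
787 + 2313 = 3100
3100 - 3490 = -390 ≡ 7678 (mod 8068)
7678 + 3632 = 11310 ≡ 3242 (mod 8068)
3242 × 278 = 901276 ≡ 5728 (mod 8068)

5728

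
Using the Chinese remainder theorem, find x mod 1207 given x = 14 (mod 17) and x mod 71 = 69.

17⁻¹ mod 71: 17·46 ≡ 1 (mod 71), so 17⁻¹ ≡ 46.
x = 14 + 17·((69 − 14)·46 mod 71) = 14 + 17·45 = 779.
Check: 779 mod 17 = 14, 779 mod 71 = 69. ✓

779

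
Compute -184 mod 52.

24

-184 = -4×52 + 24, so -184 ≡ 24 (mod 52).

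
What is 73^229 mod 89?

By square-and-multiply:
229 in binary is 11100101, i.e. 229 = 128 + 64 + 32 + 4 + 1.
73^1 ≡ 73 (mod 89)
73^2 ≡ 73^2 = 5329 ≡ 78 (mod 89)
73^4 ≡ 78^2 = 6084 ≡ 32 (mod 89)
73^8 ≡ 32^2 = 1024 ≡ 45 (mod 89)
73^16 ≡ 45^2 = 2025 ≡ 67 (mod 89)
73^32 ≡ 67^2 = 4489 ≡ 39 (mod 89)
73^64 ≡ 39^2 = 1521 ≡ 8 (mod 89)
73^128 ≡ 8^2 = 64 (mod 89)
73^229 = 73^128 × 73^64 × 73^32 × 73^4 × 73^1 ≡ 64 × 8 × 39 × 32 × 73 (mod 89).
Accumulate the product:
64 × 8 = 512 ≡ 67
67 × 39 = 2613 ≡ 32
32 × 32 = 1024 ≡ 45
45 × 73 = 3285 ≡ 81

81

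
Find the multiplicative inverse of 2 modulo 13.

7

13 = 6×2 + 1
2 = 2×1 + 0
gcd(2, 13) = 1, so the inverse exists.
Back-substitute for 1:
1 = 1×13 − 6×2
So 2⁻¹ ≡ −6 ≡ 7 (mod 13).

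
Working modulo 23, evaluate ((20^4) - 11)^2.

(20)^4 ≡ 12 (mod 23)
12 - 11 = 1
(1)^2 ≡ 1 (mod 23)

1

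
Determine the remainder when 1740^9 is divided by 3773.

By square-and-multiply:
1740^1 ≡ 1740 (mod 3773)
1740^2 ≡ 1740^2 = 3027600 ≡ 1654 (mod 3773)
1740^4 ≡ 1654^2 = 2735716 ≡ 291 (mod 3773)
1740^8 ≡ 291^2 = 84681 ≡ 1675 (mod 3773)
1740^9 = 1740^8 * 1740^1 ≡ 1675 * 1740 (mod 3773).
1675 * 1740 = 2914500 ≡ 1744 (mod 3773).

1744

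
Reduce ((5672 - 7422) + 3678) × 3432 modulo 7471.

5672 - 7422 = -1750 ≡ 5721 (mod 7471)
5721 + 3678 = 9399 ≡ 1928 (mod 7471)
1928 × 3432 = 6616896 ≡ 5061 (mod 7471)

5061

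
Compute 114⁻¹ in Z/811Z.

249

811 = 7×114 + 13
114 = 8×13 + 10
13 = 1×10 + 3
10 = 3×3 + 1
3 = 3×1 + 0
gcd(114, 811) = 1, so the inverse exists.
Back-substitute for 1:
1 = 1×10 − 3×3
  = −3×13 + 4×10
  = 4×114 − 35×13
  = −35×811 + 249×114
So 114⁻¹ ≡ 249 (mod 811).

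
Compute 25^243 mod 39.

Using repeated squaring:
25^1 ≡ 25 (mod 39)
25^2 ≡ 25^2 = 625 ≡ 1 (mod 39)
25^4 ≡ 1^2 = 1 (mod 39)
25^8 ≡ 1^2 = 1 (mod 39)
25^16 ≡ 1^2 = 1 (mod 39)
25^32 ≡ 1^2 = 1 (mod 39)
25^64 ≡ 1^2 = 1 (mod 39)
25^128 ≡ 1^2 = 1 (mod 39)
25^243 = 25^128 × 25^64 × 25^32 × 25^16 × 25^2 × 25^1 ≡ 1 × 1 × 1 × 1 × 1 × 25 (mod 39).
Accumulate the product:
1 × 1 = 1
1 × 1 = 1
1 × 1 = 1
1 × 1 = 1
1 × 25 = 25

25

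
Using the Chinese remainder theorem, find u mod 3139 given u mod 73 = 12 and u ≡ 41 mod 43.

815

73⁻¹ mod 43: 73·33 ≡ 1 (mod 43), so 73⁻¹ ≡ 33.
u = 12 + 73·((41 − 12)·33 mod 43) = 12 + 73·11 = 815.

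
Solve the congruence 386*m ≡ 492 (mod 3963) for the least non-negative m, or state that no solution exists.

3492

gcd(386, 3963) = 1, so a unique solution mod 3963 exists.
386⁻¹ ≡ 3809 (mod 3963).
m ≡ 3809*492 ≡ 3492 (mod 3963).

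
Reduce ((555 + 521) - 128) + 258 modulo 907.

299

555 + 521 = 1076 ≡ 169 (mod 907)
169 - 128 = 41
41 + 258 = 299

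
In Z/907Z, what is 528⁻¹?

Run the extended Euclidean algorithm:
907 = 1·528 + 379
528 = 1·379 + 149
379 = 2·149 + 81
149 = 1·81 + 68
81 = 1·68 + 13
68 = 5·13 + 3
13 = 4·3 + 1
3 = 3·1 + 0
gcd(528, 907) = 1, so the inverse exists.
Bézout: 1 = 163·907 − 280·528.
So 528⁻¹ ≡ −280 ≡ 627 (mod 907).

627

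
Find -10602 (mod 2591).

-10602 = -5*2591 + 2353, so -10602 ≡ 2353 (mod 2591).

2353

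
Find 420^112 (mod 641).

Using repeated squaring:
420^1 ≡ 420 (mod 641)
420^2 ≡ 420^2 = 176400 ≡ 125 (mod 641)
420^4 ≡ 125^2 = 15625 ≡ 241 (mod 641)
420^8 ≡ 241^2 = 58081 ≡ 391 (mod 641)
420^16 ≡ 391^2 = 152881 ≡ 323 (mod 641)
420^32 ≡ 323^2 = 104329 ≡ 487 (mod 641)
420^64 ≡ 487^2 = 237169 ≡ 640 (mod 641)
420^112 = 420^64 * 420^32 * 420^16 ≡ 640 * 487 * 323 (mod 641).
Accumulate the product:
640 * 487 = 311680 ≡ 154
154 * 323 = 49742 ≡ 385

385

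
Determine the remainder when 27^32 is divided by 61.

58

Using repeated squaring:
27^1 ≡ 27 (mod 61)
27^2 ≡ 27^2 = 729 ≡ 58 (mod 61)
27^4 ≡ 58^2 = 3364 ≡ 9 (mod 61)
27^8 ≡ 9^2 = 81 ≡ 20 (mod 61)
27^16 ≡ 20^2 = 400 ≡ 34 (mod 61)
27^32 ≡ 34^2 = 1156 ≡ 58 (mod 61)
So 27^32 ≡ 58 (mod 61).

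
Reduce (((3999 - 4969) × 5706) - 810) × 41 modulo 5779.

3616

3999 - 4969 = -970 ≡ 4809 (mod 5779)
4809 × 5706 = 27440154 ≡ 1462 (mod 5779)
1462 - 810 = 652
652 × 41 = 26732 ≡ 3616 (mod 5779)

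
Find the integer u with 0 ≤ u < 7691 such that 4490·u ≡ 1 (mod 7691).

7691 = 1×4490 + 3201
4490 = 1×3201 + 1289
3201 = 2×1289 + 623
1289 = 2×623 + 43
623 = 14×43 + 21
43 = 2×21 + 1
21 = 21×1 + 0
gcd(4490, 7691) = 1, so the inverse exists.
Back-substitute for 1:
1 = 1×43 − 2×21
  = −2×623 + 29×43
  = 29×1289 − 60×623
  = −60×3201 + 149×1289
  = 149×4490 − 209×3201
  = −209×7691 + 358×4490
So 4490⁻¹ ≡ 358 (mod 7691).

358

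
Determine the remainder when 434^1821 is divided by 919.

By square-and-multiply:
1821 in binary is 11100011101, i.e. 1821 = 1024 + 512 + 256 + 16 + 8 + 4 + 1.
434^1 ≡ 434 (mod 919)
434^2 ≡ 434^2 = 188356 ≡ 880 (mod 919)
434^4 ≡ 880^2 = 774400 ≡ 602 (mod 919)
434^8 ≡ 602^2 = 362404 ≡ 318 (mod 919)
434^16 ≡ 318^2 = 101124 ≡ 34 (mod 919)
434^32 ≡ 34^2 = 1156 ≡ 237 (mod 919)
434^64 ≡ 237^2 = 56169 ≡ 110 (mod 919)
434^128 ≡ 110^2 = 12100 ≡ 153 (mod 919)
434^256 ≡ 153^2 = 23409 ≡ 434 (mod 919)
434^512 ≡ 434^2 = 188356 ≡ 880 (mod 919)
434^1024 ≡ 880^2 = 774400 ≡ 602 (mod 919)
434^1821 = 434^1024 · 434^512 · 434^256 · 434^16 · 434^8 · 434^4 · 434^1 ≡ 602 · 880 · 434 · 34 · 318 · 602 · 434 (mod 919).
Accumulate the product:
602 · 880 = 529760 ≡ 416
416 · 434 = 180544 ≡ 420
420 · 34 = 14280 ≡ 495
495 · 318 = 157410 ≡ 261
261 · 602 = 157122 ≡ 892
892 · 434 = 387128 ≡ 229

229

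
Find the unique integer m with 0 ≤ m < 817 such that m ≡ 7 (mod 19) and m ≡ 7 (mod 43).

19⁻¹ mod 43: 19·34 ≡ 1 (mod 43), so 19⁻¹ ≡ 34.
m = 7 + 19·((7 − 7)·34 mod 43) = 7 + 19·0 = 7.
Check: 7 mod 19 = 7, 7 mod 43 = 7. ✓

7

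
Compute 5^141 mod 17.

By square-and-multiply:
5^1 ≡ 5 (mod 17)
5^2 ≡ 5^2 = 25 ≡ 8 (mod 17)
5^4 ≡ 8^2 = 64 ≡ 13 (mod 17)
5^8 ≡ 13^2 = 169 ≡ 16 (mod 17)
5^16 ≡ 16^2 = 256 ≡ 1 (mod 17)
5^32 ≡ 1^2 = 1 (mod 17)
5^64 ≡ 1^2 = 1 (mod 17)
5^128 ≡ 1^2 = 1 (mod 17)
5^141 = 5^128 × 5^8 × 5^4 × 5^1 ≡ 1 × 16 × 13 × 5 (mod 17).
Accumulate the product:
1 × 16 = 16
16 × 13 = 208 ≡ 4
4 × 5 = 20 ≡ 3

3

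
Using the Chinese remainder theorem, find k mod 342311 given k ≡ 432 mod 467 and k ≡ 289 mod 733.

277363

467⁻¹ mod 733: 467*124 ≡ 1 (mod 733), so 467⁻¹ ≡ 124.
k = 432 + 467*((289 − 432)*124 mod 733) = 432 + 467*593 = 277363.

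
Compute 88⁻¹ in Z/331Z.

By the extended Euclidean algorithm:
331 = 3×88 + 67
88 = 1×67 + 21
67 = 3×21 + 4
21 = 5×4 + 1
4 = 4×1 + 0
gcd(88, 331) = 1, so the inverse exists.
Back-substitute for 1:
1 = 1×21 − 5×4
  = −5×67 + 16×21
  = 16×88 − 21×67
  = −21×331 + 79×88
So 88⁻¹ ≡ 79 (mod 331).

79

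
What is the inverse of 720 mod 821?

569

By the extended Euclidean algorithm:
821 = 1·720 + 101
720 = 7·101 + 13
101 = 7·13 + 10
13 = 1·10 + 3
10 = 3·3 + 1
3 = 3·1 + 0
gcd(720, 821) = 1, so the inverse exists.
Back-substitute for 1:
1 = 1·10 − 3·3
  = −3·13 + 4·10
  = 4·101 − 31·13
  = −31·720 + 221·101
  = 221·821 − 252·720
So 720⁻¹ ≡ −252 ≡ 569 (mod 821).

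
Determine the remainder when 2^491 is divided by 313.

208

By square-and-multiply:
2^1 ≡ 2 (mod 313)
2^2 ≡ 2^2 = 4 (mod 313)
2^4 ≡ 4^2 = 16 (mod 313)
2^8 ≡ 16^2 = 256 (mod 313)
2^16 ≡ 256^2 = 65536 ≡ 119 (mod 313)
2^32 ≡ 119^2 = 14161 ≡ 76 (mod 313)
2^64 ≡ 76^2 = 5776 ≡ 142 (mod 313)
2^128 ≡ 142^2 = 20164 ≡ 132 (mod 313)
2^256 ≡ 132^2 = 17424 ≡ 209 (mod 313)
2^491 = 2^256 · 2^128 · 2^64 · 2^32 · 2^8 · 2^2 · 2^1 ≡ 209 · 132 · 142 · 76 · 256 · 4 · 2 (mod 313).
Accumulate the product:
209 · 132 = 27588 ≡ 44
44 · 142 = 6248 ≡ 301
301 · 76 = 22876 ≡ 27
27 · 256 = 6912 ≡ 26
26 · 4 = 104
104 · 2 = 208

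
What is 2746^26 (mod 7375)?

7121

Using repeated squaring:
26 in binary is 11010, i.e. 26 = 16 + 8 + 2.
2746^1 ≡ 2746 (mod 7375)
2746^2 ≡ 2746^2 = 7540516 ≡ 3266 (mod 7375)
2746^4 ≡ 3266^2 = 10666756 ≡ 2506 (mod 7375)
2746^8 ≡ 2506^2 = 6280036 ≡ 3911 (mod 7375)
2746^16 ≡ 3911^2 = 15295921 ≡ 171 (mod 7375)
2746^26 = 2746^16 × 2746^8 × 2746^2 ≡ 171 × 3911 × 3266 (mod 7375).
Accumulate the product:
171 × 3911 = 668781 ≡ 5031
5031 × 3266 = 16431246 ≡ 7121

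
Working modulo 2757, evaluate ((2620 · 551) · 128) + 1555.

2620 · 551 = 1443620 ≡ 1709 (mod 2757)
1709 · 128 = 218752 ≡ 949 (mod 2757)
949 + 1555 = 2504

2504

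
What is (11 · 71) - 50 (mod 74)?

65

11 · 71 = 781 ≡ 41 (mod 74)
41 - 50 = -9 ≡ 65 (mod 74)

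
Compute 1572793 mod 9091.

50

1572793 = 173×9091 + 50, so 1572793 ≡ 50 (mod 9091).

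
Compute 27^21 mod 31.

27

27^1 ≡ 27 (mod 31)
27^2 ≡ 27^2 = 729 ≡ 16 (mod 31)
27^4 ≡ 16^2 = 256 ≡ 8 (mod 31)
27^8 ≡ 8^2 = 64 ≡ 2 (mod 31)
27^16 ≡ 2^2 = 4 (mod 31)
27^21 = 27^16 * 27^4 * 27^1 ≡ 4 * 8 * 27 (mod 31).
Accumulate the product:
4 * 8 = 32 ≡ 1
1 * 27 = 27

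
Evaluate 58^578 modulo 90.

34

578 in binary is 1001000010, i.e. 578 = 512 + 64 + 2.
58^1 ≡ 58 (mod 90)
58^2 ≡ 58^2 = 3364 ≡ 34 (mod 90)
58^4 ≡ 34^2 = 1156 ≡ 76 (mod 90)
58^8 ≡ 76^2 = 5776 ≡ 16 (mod 90)
58^16 ≡ 16^2 = 256 ≡ 76 (mod 90)
58^32 ≡ 76^2 = 5776 ≡ 16 (mod 90)
58^64 ≡ 16^2 = 256 ≡ 76 (mod 90)
58^128 ≡ 76^2 = 5776 ≡ 16 (mod 90)
58^256 ≡ 16^2 = 256 ≡ 76 (mod 90)
58^512 ≡ 76^2 = 5776 ≡ 16 (mod 90)
58^578 = 58^512 × 58^64 × 58^2 ≡ 16 × 76 × 34 (mod 90).
Accumulate the product:
16 × 76 = 1216 ≡ 46
46 × 34 = 1564 ≡ 34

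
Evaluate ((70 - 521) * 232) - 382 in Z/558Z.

448

70 - 521 = -451 ≡ 107 (mod 558)
107 * 232 = 24824 ≡ 272 (mod 558)
272 - 382 = -110 ≡ 448 (mod 558)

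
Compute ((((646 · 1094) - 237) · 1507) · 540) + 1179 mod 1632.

999

646 · 1094 = 706724 ≡ 68 (mod 1632)
68 - 237 = -169 ≡ 1463 (mod 1632)
1463 · 1507 = 2204741 ≡ 1541 (mod 1632)
1541 · 540 = 832140 ≡ 1452 (mod 1632)
1452 + 1179 = 2631 ≡ 999 (mod 1632)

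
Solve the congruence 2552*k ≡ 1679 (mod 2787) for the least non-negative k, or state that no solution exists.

2092

gcd(2552, 2787) = 1, so a unique solution mod 2787 exists.
2552⁻¹ ≡ 2111 (mod 2787).
k ≡ 2111*1679 ≡ 2092 (mod 2787).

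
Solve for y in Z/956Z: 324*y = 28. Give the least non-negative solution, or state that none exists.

65

gcd(324, 956) = 4, and 4 | 28, so solutions exist.
Divide through by 4: 81*y mod 239 = 7.
81⁻¹ ≡ 180 (mod 239).
y ≡ 180*7 ≡ 65 (mod 239).
The smallest non-negative solution is y = 65.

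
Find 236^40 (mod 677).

Compute successive squares:
40 in binary is 101000, i.e. 40 = 32 + 8.
236^1 ≡ 236 (mod 677)
236^2 ≡ 236^2 = 55696 ≡ 182 (mod 677)
236^4 ≡ 182^2 = 33124 ≡ 628 (mod 677)
236^8 ≡ 628^2 = 394384 ≡ 370 (mod 677)
236^16 ≡ 370^2 = 136900 ≡ 146 (mod 677)
236^32 ≡ 146^2 = 21316 ≡ 329 (mod 677)
236^40 = 236^32 · 236^8 ≡ 329 · 370 (mod 677).
329 · 370 = 121730 ≡ 547 (mod 677).

547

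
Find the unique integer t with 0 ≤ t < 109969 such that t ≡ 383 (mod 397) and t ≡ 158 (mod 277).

40877

397⁻¹ mod 277: 397·247 ≡ 1 (mod 277), so 397⁻¹ ≡ 247.
t = 383 + 397·((158 − 383)·247 mod 277) = 383 + 397·102 = 40877.
Check: 40877 mod 397 = 383, 40877 mod 277 = 158. ✓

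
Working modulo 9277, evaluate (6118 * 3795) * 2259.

6118 * 3795 = 23217810 ≡ 6756 (mod 9277)
6756 * 2259 = 15261804 ≡ 1139 (mod 9277)

1139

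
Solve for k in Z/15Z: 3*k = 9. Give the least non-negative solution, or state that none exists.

3

gcd(3, 15) = 3, and 3 | 9, so solutions exist.
Divide through by 3: 1*k ≡ 3 mod 5.
1⁻¹ ≡ 1 (mod 5).
k ≡ 1*3 ≡ 3 (mod 5).
The smallest non-negative solution is k = 3.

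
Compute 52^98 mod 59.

52^1 ≡ 52 (mod 59)
52^2 ≡ 52^2 = 2704 ≡ 49 (mod 59)
52^4 ≡ 49^2 = 2401 ≡ 41 (mod 59)
52^8 ≡ 41^2 = 1681 ≡ 29 (mod 59)
52^16 ≡ 29^2 = 841 ≡ 15 (mod 59)
52^32 ≡ 15^2 = 225 ≡ 48 (mod 59)
52^64 ≡ 48^2 = 2304 ≡ 3 (mod 59)
52^98 = 52^64 * 52^32 * 52^2 ≡ 3 * 48 * 49 (mod 59).
Accumulate the product:
3 * 48 = 144 ≡ 26
26 * 49 = 1274 ≡ 35

35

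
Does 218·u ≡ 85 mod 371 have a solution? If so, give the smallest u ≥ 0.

gcd(218, 371) = 1, so a unique solution mod 371 exists.
218⁻¹ ≡ 274 (mod 371).
u ≡ 274·85 ≡ 288 (mod 371).

288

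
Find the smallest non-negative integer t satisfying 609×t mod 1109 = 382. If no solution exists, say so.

882

gcd(609, 1109) = 1, so a unique solution mod 1109 exists.
609⁻¹ ≡ 641 (mod 1109).
t ≡ 641×382 ≡ 882 (mod 1109).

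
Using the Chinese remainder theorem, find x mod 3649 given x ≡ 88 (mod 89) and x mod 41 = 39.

3114

89⁻¹ mod 41: 89·6 ≡ 1 (mod 41), so 89⁻¹ ≡ 6.
x = 88 + 89·((39 − 88)·6 mod 41) = 88 + 89·34 = 3114.
Check: 3114 mod 89 = 88, 3114 mod 41 = 39. ✓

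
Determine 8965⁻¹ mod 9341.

Run the extended Euclidean algorithm:
9341 = 1·8965 + 376
8965 = 23·376 + 317
376 = 1·317 + 59
317 = 5·59 + 22
59 = 2·22 + 15
22 = 1·15 + 7
15 = 2·7 + 1
7 = 7·1 + 0
gcd(8965, 9341) = 1, so the inverse exists.
Bézout: 1 = 1216·9341 − 1267·8965.
So 8965⁻¹ ≡ −1267 ≡ 8074 (mod 9341).

8074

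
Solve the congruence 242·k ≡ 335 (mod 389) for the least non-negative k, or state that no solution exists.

48

gcd(242, 389) = 1, so a unique solution mod 389 exists.
242⁻¹ ≡ 172 (mod 389).
k ≡ 172·335 ≡ 48 (mod 389).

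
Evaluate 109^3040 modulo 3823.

656

Compute successive squares:
109^1 ≡ 109 (mod 3823)
109^2 ≡ 109^2 = 11881 ≡ 412 (mod 3823)
109^4 ≡ 412^2 = 169744 ≡ 1532 (mod 3823)
109^8 ≡ 1532^2 = 2347024 ≡ 3525 (mod 3823)
109^16 ≡ 3525^2 = 12425625 ≡ 875 (mod 3823)
109^32 ≡ 875^2 = 765625 ≡ 1025 (mod 3823)
109^64 ≡ 1025^2 = 1050625 ≡ 3123 (mod 3823)
109^128 ≡ 3123^2 = 9753129 ≡ 656 (mod 3823)
109^256 ≡ 656^2 = 430336 ≡ 2160 (mod 3823)
109^512 ≡ 2160^2 = 4665600 ≡ 1540 (mod 3823)
109^1024 ≡ 1540^2 = 2371600 ≡ 1340 (mod 3823)
109^2048 ≡ 1340^2 = 1795600 ≡ 2613 (mod 3823)
109^3040 = 109^2048 * 109^512 * 109^256 * 109^128 * 109^64 * 109^32 ≡ 2613 * 1540 * 2160 * 656 * 3123 * 1025 (mod 3823).
Accumulate the product:
2613 * 1540 = 4024020 ≡ 2224
2224 * 2160 = 4803840 ≡ 2152
2152 * 656 = 1411712 ≡ 1025
1025 * 3123 = 3201075 ≡ 1224
1224 * 1025 = 1254600 ≡ 656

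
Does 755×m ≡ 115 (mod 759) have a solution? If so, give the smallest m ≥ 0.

gcd(755, 759) = 1, so a unique solution mod 759 exists.
755⁻¹ ≡ 569 (mod 759).
m ≡ 569×115 ≡ 161 (mod 759).

161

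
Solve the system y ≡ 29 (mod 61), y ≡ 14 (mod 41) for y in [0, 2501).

61⁻¹ mod 41: 61*39 ≡ 1 (mod 41), so 61⁻¹ ≡ 39.
y = 29 + 61*((14 − 29)*39 mod 41) = 29 + 61*30 = 1859.

1859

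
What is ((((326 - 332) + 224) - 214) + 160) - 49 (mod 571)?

326 - 332 = -6 ≡ 565 (mod 571)
565 + 224 = 789 ≡ 218 (mod 571)
218 - 214 = 4
4 + 160 = 164
164 - 49 = 115

115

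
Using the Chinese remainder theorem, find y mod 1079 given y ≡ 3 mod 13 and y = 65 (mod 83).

978

13⁻¹ mod 83: 13×32 ≡ 1 (mod 83), so 13⁻¹ ≡ 32.
y = 3 + 13×((65 − 3)×32 mod 83) = 3 + 13×75 = 978.
Check: 978 mod 13 = 3, 978 mod 83 = 65. ✓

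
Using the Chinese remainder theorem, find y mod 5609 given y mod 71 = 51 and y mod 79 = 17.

71⁻¹ mod 79: 71*69 ≡ 1 (mod 79), so 71⁻¹ ≡ 69.
y = 51 + 71*((17 − 51)*69 mod 79) = 51 + 71*24 = 1755.

1755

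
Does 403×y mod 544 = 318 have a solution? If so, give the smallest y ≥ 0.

gcd(403, 544) = 1, so a unique solution mod 544 exists.
403⁻¹ ≡ 27 (mod 544).
y ≡ 27×318 ≡ 426 (mod 544).

426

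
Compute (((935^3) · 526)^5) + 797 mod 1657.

1098

(935)^3 ≡ 618 (mod 1657)
618 · 526 = 325068 ≡ 296 (mod 1657)
(296)^5 ≡ 301 (mod 1657)
301 + 797 = 1098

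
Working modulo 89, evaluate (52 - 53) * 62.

27

52 - 53 = -1 ≡ 88 (mod 89)
88 * 62 = 5456 ≡ 27 (mod 89)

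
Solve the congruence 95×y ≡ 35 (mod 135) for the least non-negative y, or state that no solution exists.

gcd(95, 135) = 5, and 5 | 35, so solutions exist.
Divide through by 5: 19×y mod 27 = 7.
19⁻¹ ≡ 10 (mod 27).
y ≡ 10×7 ≡ 16 (mod 27).
The smallest non-negative solution is y = 16.

16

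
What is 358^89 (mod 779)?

Using repeated squaring:
89 in binary is 1011001, i.e. 89 = 64 + 16 + 8 + 1.
358^1 ≡ 358 (mod 779)
358^2 ≡ 358^2 = 128164 ≡ 408 (mod 779)
358^4 ≡ 408^2 = 166464 ≡ 537 (mod 779)
358^8 ≡ 537^2 = 288369 ≡ 139 (mod 779)
358^16 ≡ 139^2 = 19321 ≡ 625 (mod 779)
358^32 ≡ 625^2 = 390625 ≡ 346 (mod 779)
358^64 ≡ 346^2 = 119716 ≡ 529 (mod 779)
358^89 = 358^64 * 358^16 * 358^8 * 358^1 ≡ 529 * 625 * 139 * 358 (mod 779).
Accumulate the product:
529 * 625 = 330625 ≡ 329
329 * 139 = 45731 ≡ 549
549 * 358 = 196542 ≡ 234

234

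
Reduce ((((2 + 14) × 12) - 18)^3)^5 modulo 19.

12

2 + 14 = 16
16 × 12 = 192 ≡ 2 (mod 19)
2 - 18 = -16 ≡ 3 (mod 19)
(3)^3 ≡ 8 (mod 19)
(8)^5 ≡ 12 (mod 19)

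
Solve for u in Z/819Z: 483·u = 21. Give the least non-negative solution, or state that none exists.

17

gcd(483, 819) = 21, and 21 | 21, so solutions exist.
Divide through by 21: 23·u = 1 (mod 39).
23⁻¹ ≡ 17 (mod 39).
u ≡ 17·1 ≡ 17 (mod 39).
The smallest non-negative solution is u = 17.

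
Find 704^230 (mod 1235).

381

Compute successive squares:
704^1 ≡ 704 (mod 1235)
704^2 ≡ 704^2 = 495616 ≡ 381 (mod 1235)
704^4 ≡ 381^2 = 145161 ≡ 666 (mod 1235)
704^8 ≡ 666^2 = 443556 ≡ 191 (mod 1235)
704^16 ≡ 191^2 = 36481 ≡ 666 (mod 1235)
704^32 ≡ 666^2 = 443556 ≡ 191 (mod 1235)
704^64 ≡ 191^2 = 36481 ≡ 666 (mod 1235)
704^128 ≡ 666^2 = 443556 ≡ 191 (mod 1235)
704^230 = 704^128 · 704^64 · 704^32 · 704^4 · 704^2 ≡ 191 · 666 · 191 · 666 · 381 (mod 1235).
Accumulate the product:
191 · 666 = 127206 ≡ 1
1 · 191 = 191
191 · 666 = 127206 ≡ 1
1 · 381 = 381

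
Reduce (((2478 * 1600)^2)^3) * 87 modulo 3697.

2478 * 1600 = 3964800 ≡ 1616 (mod 3697)
(1616)^2 ≡ 1374 (mod 3697)
(1374)^3 ≡ 726 (mod 3697)
726 * 87 = 63162 ≡ 313 (mod 3697)

313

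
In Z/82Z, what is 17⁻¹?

29

By the extended Euclidean algorithm:
82 = 4·17 + 14
17 = 1·14 + 3
14 = 4·3 + 2
3 = 1·2 + 1
2 = 2·1 + 0
gcd(17, 82) = 1, so the inverse exists.
Back-substitute for 1:
1 = 1·3 − 1·2
  = −1·14 + 5·3
  = 5·17 − 6·14
  = −6·82 + 29·17
So 17⁻¹ ≡ 29 (mod 82).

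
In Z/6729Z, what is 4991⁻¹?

1901

By the extended Euclidean algorithm:
6729 = 1*4991 + 1738
4991 = 2*1738 + 1515
1738 = 1*1515 + 223
1515 = 6*223 + 177
223 = 1*177 + 46
177 = 3*46 + 39
46 = 1*39 + 7
39 = 5*7 + 4
7 = 1*4 + 3
4 = 1*3 + 1
3 = 3*1 + 0
gcd(4991, 6729) = 1, so the inverse exists.
Back-substitute for 1:
1 = 1*4 − 1*3
  = −1*7 + 2*4
  = 2*39 − 11*7
  = −11*46 + 13*39
  = 13*177 − 50*46
  = −50*223 + 63*177
  = 63*1515 − 428*223
  = −428*1738 + 491*1515
  = 491*4991 − 1410*1738
  = −1410*6729 + 1901*4991
So 4991⁻¹ ≡ 1901 (mod 6729).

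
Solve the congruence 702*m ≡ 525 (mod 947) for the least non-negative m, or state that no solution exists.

539

gcd(702, 947) = 1, so a unique solution mod 947 exists.
702⁻¹ ≡ 746 (mod 947).
m ≡ 746*525 ≡ 539 (mod 947).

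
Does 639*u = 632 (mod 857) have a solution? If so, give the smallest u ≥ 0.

60

gcd(639, 857) = 1, so a unique solution mod 857 exists.
639⁻¹ ≡ 114 (mod 857).
u ≡ 114*632 ≡ 60 (mod 857).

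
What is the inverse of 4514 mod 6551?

402

By the extended Euclidean algorithm:
6551 = 1×4514 + 2037
4514 = 2×2037 + 440
2037 = 4×440 + 277
440 = 1×277 + 163
277 = 1×163 + 114
163 = 1×114 + 49
114 = 2×49 + 16
49 = 3×16 + 1
16 = 16×1 + 0
gcd(4514, 6551) = 1, so the inverse exists.
Bézout: 1 = −277×6551 + 402×4514.
So 4514⁻¹ ≡ 402 (mod 6551).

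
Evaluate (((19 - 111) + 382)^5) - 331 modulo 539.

19 - 111 = -92 ≡ 447 (mod 539)
447 + 382 = 829 ≡ 290 (mod 539)
(290)^5 ≡ 397 (mod 539)
397 - 331 = 66

66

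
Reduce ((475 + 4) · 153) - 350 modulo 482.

155

475 + 4 = 479
479 · 153 = 73287 ≡ 23 (mod 482)
23 - 350 = -327 ≡ 155 (mod 482)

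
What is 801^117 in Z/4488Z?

1137

Compute successive squares:
117 in binary is 1110101, i.e. 117 = 64 + 32 + 16 + 4 + 1.
801^1 ≡ 801 (mod 4488)
801^2 ≡ 801^2 = 641601 ≡ 4305 (mod 4488)
801^4 ≡ 4305^2 = 18533025 ≡ 2073 (mod 4488)
801^8 ≡ 2073^2 = 4297329 ≡ 2313 (mod 4488)
801^16 ≡ 2313^2 = 5349969 ≡ 273 (mod 4488)
801^32 ≡ 273^2 = 74529 ≡ 2721 (mod 4488)
801^64 ≡ 2721^2 = 7403841 ≡ 3129 (mod 4488)
801^117 = 801^64 · 801^32 · 801^16 · 801^4 · 801^1 ≡ 3129 · 2721 · 273 · 2073 · 801 (mod 4488).
Accumulate the product:
3129 · 2721 = 8514009 ≡ 273
273 · 273 = 74529 ≡ 2721
2721 · 2073 = 5640633 ≡ 3705
3705 · 801 = 2967705 ≡ 1137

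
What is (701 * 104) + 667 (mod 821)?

701 * 104 = 72904 ≡ 656 (mod 821)
656 + 667 = 1323 ≡ 502 (mod 821)

502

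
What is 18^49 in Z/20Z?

8

49 in binary is 110001, i.e. 49 = 32 + 16 + 1.
18^1 ≡ 18 (mod 20)
18^2 ≡ 18^2 = 324 ≡ 4 (mod 20)
18^4 ≡ 4^2 = 16 (mod 20)
18^8 ≡ 16^2 = 256 ≡ 16 (mod 20)
18^16 ≡ 16^2 = 256 ≡ 16 (mod 20)
18^32 ≡ 16^2 = 256 ≡ 16 (mod 20)
18^49 = 18^32 × 18^16 × 18^1 ≡ 16 × 16 × 18 (mod 20).
Accumulate the product:
16 × 16 = 256 ≡ 16
16 × 18 = 288 ≡ 8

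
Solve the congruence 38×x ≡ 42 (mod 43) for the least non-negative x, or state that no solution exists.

gcd(38, 43) = 1, so a unique solution mod 43 exists.
38⁻¹ ≡ 17 (mod 43).
x ≡ 17×42 ≡ 26 (mod 43).

26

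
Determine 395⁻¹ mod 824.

Run the extended Euclidean algorithm:
824 = 2·395 + 34
395 = 11·34 + 21
34 = 1·21 + 13
21 = 1·13 + 8
13 = 1·8 + 5
8 = 1·5 + 3
5 = 1·3 + 2
3 = 1·2 + 1
2 = 2·1 + 0
gcd(395, 824) = 1, so the inverse exists.
Bézout: 1 = −151·824 + 315·395.
So 395⁻¹ ≡ 315 (mod 824).

315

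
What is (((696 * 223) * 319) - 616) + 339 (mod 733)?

590

696 * 223 = 155208 ≡ 545 (mod 733)
545 * 319 = 173855 ≡ 134 (mod 733)
134 - 616 = -482 ≡ 251 (mod 733)
251 + 339 = 590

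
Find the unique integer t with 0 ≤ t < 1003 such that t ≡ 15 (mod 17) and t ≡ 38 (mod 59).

17⁻¹ mod 59: 17×7 ≡ 1 (mod 59), so 17⁻¹ ≡ 7.
t = 15 + 17×((38 − 15)×7 mod 59) = 15 + 17×43 = 746.

746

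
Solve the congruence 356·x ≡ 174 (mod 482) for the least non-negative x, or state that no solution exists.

56

gcd(356, 482) = 2, and 2 | 174, so solutions exist.
Divide through by 2: 178·x = 87 (mod 241).
178⁻¹ ≡ 153 (mod 241).
x ≡ 153·87 ≡ 56 (mod 241).
The smallest non-negative solution is x = 56.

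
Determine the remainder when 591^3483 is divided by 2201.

1248

By square-and-multiply:
3483 in binary is 110110011011, i.e. 3483 = 2048 + 1024 + 256 + 128 + 16 + 8 + 2 + 1.
591^1 ≡ 591 (mod 2201)
591^2 ≡ 591^2 = 349281 ≡ 1523 (mod 2201)
591^4 ≡ 1523^2 = 2319529 ≡ 1876 (mod 2201)
591^8 ≡ 1876^2 = 3519376 ≡ 2178 (mod 2201)
591^16 ≡ 2178^2 = 4743684 ≡ 529 (mod 2201)
591^32 ≡ 529^2 = 279841 ≡ 314 (mod 2201)
591^64 ≡ 314^2 = 98596 ≡ 1752 (mod 2201)
591^128 ≡ 1752^2 = 3069504 ≡ 1310 (mod 2201)
591^256 ≡ 1310^2 = 1716100 ≡ 1521 (mod 2201)
591^512 ≡ 1521^2 = 2313441 ≡ 190 (mod 2201)
591^1024 ≡ 190^2 = 36100 ≡ 884 (mod 2201)
591^2048 ≡ 884^2 = 781456 ≡ 101 (mod 2201)
591^3483 = 591^2048 × 591^1024 × 591^256 × 591^128 × 591^16 × 591^8 × 591^2 × 591^1 ≡ 101 × 884 × 1521 × 1310 × 529 × 2178 × 1523 × 591 (mod 2201).
Accumulate the product:
101 × 884 = 89284 ≡ 1244
1244 × 1521 = 1892124 ≡ 1465
1465 × 1310 = 1919150 ≡ 2079
2079 × 529 = 1099791 ≡ 1492
1492 × 2178 = 3249576 ≡ 900
900 × 1523 = 1370700 ≡ 1678
1678 × 591 = 991698 ≡ 1248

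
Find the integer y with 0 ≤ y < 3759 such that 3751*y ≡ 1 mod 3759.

3289

Run the extended Euclidean algorithm:
3759 = 1·3751 + 8
3751 = 468·8 + 7
8 = 1·7 + 1
7 = 7·1 + 0
gcd(3751, 3759) = 1, so the inverse exists.
Back-substitute for 1:
1 = 1·8 − 1·7
  = −1·3751 + 469·8
  = 469·3759 − 470·3751
So 3751⁻¹ ≡ −470 ≡ 3289 (mod 3759).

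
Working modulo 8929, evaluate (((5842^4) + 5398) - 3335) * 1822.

4768

(5842)^4 ≡ 8231 (mod 8929)
8231 + 5398 = 13629 ≡ 4700 (mod 8929)
4700 - 3335 = 1365
1365 * 1822 = 2487030 ≡ 4768 (mod 8929)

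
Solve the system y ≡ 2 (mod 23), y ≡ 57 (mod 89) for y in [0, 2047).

324

23⁻¹ mod 89: 23·31 ≡ 1 (mod 89), so 23⁻¹ ≡ 31.
y = 2 + 23·((57 − 2)·31 mod 89) = 2 + 23·14 = 324.
Check: 324 mod 23 = 2, 324 mod 89 = 57. ✓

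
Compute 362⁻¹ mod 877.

235

877 = 2×362 + 153
362 = 2×153 + 56
153 = 2×56 + 41
56 = 1×41 + 15
41 = 2×15 + 11
15 = 1×11 + 4
11 = 2×4 + 3
4 = 1×3 + 1
3 = 3×1 + 0
gcd(362, 877) = 1, so the inverse exists.
Back-substitute for 1:
1 = 1×4 − 1×3
  = −1×11 + 3×4
  = 3×15 − 4×11
  = −4×41 + 11×15
  = 11×56 − 15×41
  = −15×153 + 41×56
  = 41×362 − 97×153
  = −97×877 + 235×362
So 362⁻¹ ≡ 235 (mod 877).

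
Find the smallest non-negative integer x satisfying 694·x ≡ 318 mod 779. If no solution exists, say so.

gcd(694, 779) = 1, so a unique solution mod 779 exists.
694⁻¹ ≡ 724 (mod 779).
x ≡ 724·318 ≡ 427 (mod 779).

427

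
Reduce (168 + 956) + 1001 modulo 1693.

432

168 + 956 = 1124
1124 + 1001 = 2125 ≡ 432 (mod 1693)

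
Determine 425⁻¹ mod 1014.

575

Run the extended Euclidean algorithm:
1014 = 2×425 + 164
425 = 2×164 + 97
164 = 1×97 + 67
97 = 1×67 + 30
67 = 2×30 + 7
30 = 4×7 + 2
7 = 3×2 + 1
2 = 2×1 + 0
gcd(425, 1014) = 1, so the inverse exists.
Bézout: 1 = 184×1014 − 439×425.
So 425⁻¹ ≡ −439 ≡ 575 (mod 1014).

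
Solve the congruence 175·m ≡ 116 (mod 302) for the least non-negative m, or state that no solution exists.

30

gcd(175, 302) = 1, so a unique solution mod 302 exists.
175⁻¹ ≡ 107 (mod 302).
m ≡ 107·116 ≡ 30 (mod 302).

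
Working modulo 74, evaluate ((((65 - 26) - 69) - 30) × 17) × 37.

65 - 26 = 39
39 - 69 = -30 ≡ 44 (mod 74)
44 - 30 = 14
14 × 17 = 238 ≡ 16 (mod 74)
16 × 37 = 592 ≡ 0 (mod 74)

0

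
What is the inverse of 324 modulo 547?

Run the extended Euclidean algorithm:
547 = 1*324 + 223
324 = 1*223 + 101
223 = 2*101 + 21
101 = 4*21 + 17
21 = 1*17 + 4
17 = 4*4 + 1
4 = 4*1 + 0
gcd(324, 547) = 1, so the inverse exists.
Bézout: 1 = −77*547 + 130*324.
So 324⁻¹ ≡ 130 (mod 547).

130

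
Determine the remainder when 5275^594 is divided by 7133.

Compute successive squares:
594 in binary is 1001010010, i.e. 594 = 512 + 64 + 16 + 2.
5275^1 ≡ 5275 (mod 7133)
5275^2 ≡ 5275^2 = 27825625 ≡ 6925 (mod 7133)
5275^4 ≡ 6925^2 = 47955625 ≡ 466 (mod 7133)
5275^8 ≡ 466^2 = 217156 ≡ 3166 (mod 7133)
5275^16 ≡ 3166^2 = 10023556 ≡ 1691 (mod 7133)
5275^32 ≡ 1691^2 = 2859481 ≡ 6281 (mod 7133)
5275^64 ≡ 6281^2 = 39450961 ≡ 5471 (mod 7133)
5275^128 ≡ 5471^2 = 29931841 ≡ 1773 (mod 7133)
5275^256 ≡ 1773^2 = 3143529 ≡ 5009 (mod 7133)
5275^512 ≡ 5009^2 = 25090081 ≡ 3320 (mod 7133)
5275^594 = 5275^512 * 5275^64 * 5275^16 * 5275^2 ≡ 3320 * 5471 * 1691 * 6925 (mod 7133).
Accumulate the product:
3320 * 5471 = 18163720 ≡ 3102
3102 * 1691 = 5245482 ≡ 2727
2727 * 6925 = 18884475 ≡ 3424

3424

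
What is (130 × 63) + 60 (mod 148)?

110

130 × 63 = 8190 ≡ 50 (mod 148)
50 + 60 = 110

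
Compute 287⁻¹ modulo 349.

197

By the extended Euclidean algorithm:
349 = 1*287 + 62
287 = 4*62 + 39
62 = 1*39 + 23
39 = 1*23 + 16
23 = 1*16 + 7
16 = 2*7 + 2
7 = 3*2 + 1
2 = 2*1 + 0
gcd(287, 349) = 1, so the inverse exists.
Back-substitute for 1:
1 = 1*7 − 3*2
  = −3*16 + 7*7
  = 7*23 − 10*16
  = −10*39 + 17*23
  = 17*62 − 27*39
  = −27*287 + 125*62
  = 125*349 − 152*287
So 287⁻¹ ≡ −152 ≡ 197 (mod 349).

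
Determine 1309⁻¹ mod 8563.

157

Apply the Euclidean algorithm and back-substitute:
8563 = 6·1309 + 709
1309 = 1·709 + 600
709 = 1·600 + 109
600 = 5·109 + 55
109 = 1·55 + 54
55 = 1·54 + 1
54 = 54·1 + 0
gcd(1309, 8563) = 1, so the inverse exists.
Back-substitute for 1:
1 = 1·55 − 1·54
  = −1·109 + 2·55
  = 2·600 − 11·109
  = −11·709 + 13·600
  = 13·1309 − 24·709
  = −24·8563 + 157·1309
So 1309⁻¹ ≡ 157 (mod 8563).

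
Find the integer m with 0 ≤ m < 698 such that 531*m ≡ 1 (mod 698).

698 = 1·531 + 167
531 = 3·167 + 30
167 = 5·30 + 17
30 = 1·17 + 13
17 = 1·13 + 4
13 = 3·4 + 1
4 = 4·1 + 0
gcd(531, 698) = 1, so the inverse exists.
Bézout: 1 = −124·698 + 163·531.
So 531⁻¹ ≡ 163 (mod 698).

163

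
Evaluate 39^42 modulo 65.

26

By square-and-multiply:
42 in binary is 101010, i.e. 42 = 32 + 8 + 2.
39^1 ≡ 39 (mod 65)
39^2 ≡ 39^2 = 1521 ≡ 26 (mod 65)
39^4 ≡ 26^2 = 676 ≡ 26 (mod 65)
39^8 ≡ 26^2 = 676 ≡ 26 (mod 65)
39^16 ≡ 26^2 = 676 ≡ 26 (mod 65)
39^32 ≡ 26^2 = 676 ≡ 26 (mod 65)
39^42 = 39^32 * 39^8 * 39^2 ≡ 26 * 26 * 26 (mod 65).
Accumulate the product:
26 * 26 = 676 ≡ 26
26 * 26 = 676 ≡ 26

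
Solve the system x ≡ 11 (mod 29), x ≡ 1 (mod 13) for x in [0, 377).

40

29⁻¹ mod 13: 29·9 ≡ 1 (mod 13), so 29⁻¹ ≡ 9.
x = 11 + 29·((1 − 11)·9 mod 13) = 11 + 29·1 = 40.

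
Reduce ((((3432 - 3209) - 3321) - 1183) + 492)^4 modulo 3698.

2947

3432 - 3209 = 223
223 - 3321 = -3098 ≡ 600 (mod 3698)
600 - 1183 = -583 ≡ 3115 (mod 3698)
3115 + 492 = 3607
(3607)^4 ≡ 2947 (mod 3698)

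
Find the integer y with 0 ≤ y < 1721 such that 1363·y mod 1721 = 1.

399

Apply the Euclidean algorithm and back-substitute:
1721 = 1*1363 + 358
1363 = 3*358 + 289
358 = 1*289 + 69
289 = 4*69 + 13
69 = 5*13 + 4
13 = 3*4 + 1
4 = 4*1 + 0
gcd(1363, 1721) = 1, so the inverse exists.
Bézout: 1 = −316*1721 + 399*1363.
So 1363⁻¹ ≡ 399 (mod 1721).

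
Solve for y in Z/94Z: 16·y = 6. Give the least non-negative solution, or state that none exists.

18

gcd(16, 94) = 2, and 2 | 6, so solutions exist.
Divide through by 2: 8·y ≡ 3 mod 47.
8⁻¹ ≡ 6 (mod 47).
y ≡ 6·3 ≡ 18 (mod 47).
The smallest non-negative solution is y = 18.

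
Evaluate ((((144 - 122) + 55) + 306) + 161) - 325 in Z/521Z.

219

144 - 122 = 22
22 + 55 = 77
77 + 306 = 383
383 + 161 = 544 ≡ 23 (mod 521)
23 - 325 = -302 ≡ 219 (mod 521)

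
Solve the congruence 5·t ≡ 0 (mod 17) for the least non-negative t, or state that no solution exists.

0

gcd(5, 17) = 1, so a unique solution mod 17 exists.
5⁻¹ ≡ 7 (mod 17).
t ≡ 7·0 ≡ 0 (mod 17).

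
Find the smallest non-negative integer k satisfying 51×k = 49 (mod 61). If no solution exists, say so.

50

gcd(51, 61) = 1, so a unique solution mod 61 exists.
51⁻¹ ≡ 6 (mod 61).
k ≡ 6×49 ≡ 50 (mod 61).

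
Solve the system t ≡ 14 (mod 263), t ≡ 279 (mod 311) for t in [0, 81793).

263⁻¹ mod 311: 263×149 ≡ 1 (mod 311), so 263⁻¹ ≡ 149.
t = 14 + 263×((279 − 14)×149 mod 311) = 14 + 263×299 = 78651.

78651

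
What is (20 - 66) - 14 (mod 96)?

36

20 - 66 = -46 ≡ 50 (mod 96)
50 - 14 = 36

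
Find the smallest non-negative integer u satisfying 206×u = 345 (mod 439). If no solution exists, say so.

gcd(206, 439) = 1, so a unique solution mod 439 exists.
206⁻¹ ≡ 130 (mod 439).
u ≡ 130×345 ≡ 72 (mod 439).

72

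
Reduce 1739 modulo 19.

10

1739 = 91×19 + 10, so 1739 ≡ 10 (mod 19).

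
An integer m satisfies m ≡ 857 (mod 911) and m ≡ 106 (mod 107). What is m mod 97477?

64627

911⁻¹ mod 107: 911·72 ≡ 1 (mod 107), so 911⁻¹ ≡ 72.
m = 857 + 911·((106 − 857)·72 mod 107) = 857 + 911·70 = 64627.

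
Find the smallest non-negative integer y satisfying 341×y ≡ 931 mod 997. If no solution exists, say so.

gcd(341, 997) = 1, so a unique solution mod 997 exists.
341⁻¹ ≡ 652 (mod 997).
y ≡ 652×931 ≡ 836 (mod 997).

836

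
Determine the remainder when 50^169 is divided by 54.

32

169 in binary is 10101001, i.e. 169 = 128 + 32 + 8 + 1.
50^1 ≡ 50 (mod 54)
50^2 ≡ 50^2 = 2500 ≡ 16 (mod 54)
50^4 ≡ 16^2 = 256 ≡ 40 (mod 54)
50^8 ≡ 40^2 = 1600 ≡ 34 (mod 54)
50^16 ≡ 34^2 = 1156 ≡ 22 (mod 54)
50^32 ≡ 22^2 = 484 ≡ 52 (mod 54)
50^64 ≡ 52^2 = 2704 ≡ 4 (mod 54)
50^128 ≡ 4^2 = 16 (mod 54)
50^169 = 50^128 * 50^32 * 50^8 * 50^1 ≡ 16 * 52 * 34 * 50 (mod 54).
Accumulate the product:
16 * 52 = 832 ≡ 22
22 * 34 = 748 ≡ 46
46 * 50 = 2300 ≡ 32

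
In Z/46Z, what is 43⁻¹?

Apply the Euclidean algorithm and back-substitute:
46 = 1*43 + 3
43 = 14*3 + 1
3 = 3*1 + 0
gcd(43, 46) = 1, so the inverse exists.
Bézout: 1 = −14*46 + 15*43.
So 43⁻¹ ≡ 15 (mod 46).

15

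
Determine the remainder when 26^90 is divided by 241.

233

Using repeated squaring:
90 in binary is 1011010, i.e. 90 = 64 + 16 + 8 + 2.
26^1 ≡ 26 (mod 241)
26^2 ≡ 26^2 = 676 ≡ 194 (mod 241)
26^4 ≡ 194^2 = 37636 ≡ 40 (mod 241)
26^8 ≡ 40^2 = 1600 ≡ 154 (mod 241)
26^16 ≡ 154^2 = 23716 ≡ 98 (mod 241)
26^32 ≡ 98^2 = 9604 ≡ 205 (mod 241)
26^64 ≡ 205^2 = 42025 ≡ 91 (mod 241)
26^90 = 26^64 × 26^16 × 26^8 × 26^2 ≡ 91 × 98 × 154 × 194 (mod 241).
Accumulate the product:
91 × 98 = 8918 ≡ 1
1 × 154 = 154
154 × 194 = 29876 ≡ 233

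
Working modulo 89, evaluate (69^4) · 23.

28

(69)^4 ≡ 67 (mod 89)
67 · 23 = 1541 ≡ 28 (mod 89)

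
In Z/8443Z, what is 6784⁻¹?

By the extended Euclidean algorithm:
8443 = 1×6784 + 1659
6784 = 4×1659 + 148
1659 = 11×148 + 31
148 = 4×31 + 24
31 = 1×24 + 7
24 = 3×7 + 3
7 = 2×3 + 1
3 = 3×1 + 0
gcd(6784, 8443) = 1, so the inverse exists.
Back-substitute for 1:
1 = 1×7 − 2×3
  = −2×24 + 7×7
  = 7×31 − 9×24
  = −9×148 + 43×31
  = 43×1659 − 482×148
  = −482×6784 + 1971×1659
  = 1971×8443 − 2453×6784
So 6784⁻¹ ≡ −2453 ≡ 5990 (mod 8443).

5990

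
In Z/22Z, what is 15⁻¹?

By the extended Euclidean algorithm:
22 = 1×15 + 7
15 = 2×7 + 1
7 = 7×1 + 0
gcd(15, 22) = 1, so the inverse exists.
Back-substitute for 1:
1 = 1×15 − 2×7
  = −2×22 + 3×15
So 15⁻¹ ≡ 3 (mod 22).

3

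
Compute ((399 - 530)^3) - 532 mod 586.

445

399 - 530 = -131 ≡ 455 (mod 586)
(455)^3 ≡ 391 (mod 586)
391 - 532 = -141 ≡ 445 (mod 586)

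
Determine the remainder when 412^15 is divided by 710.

498

15 in binary is 1111, i.e. 15 = 8 + 4 + 2 + 1.
412^1 ≡ 412 (mod 710)
412^2 ≡ 412^2 = 169744 ≡ 54 (mod 710)
412^4 ≡ 54^2 = 2916 ≡ 76 (mod 710)
412^8 ≡ 76^2 = 5776 ≡ 96 (mod 710)
412^15 = 412^8 * 412^4 * 412^2 * 412^1 ≡ 96 * 76 * 54 * 412 (mod 710).
Accumulate the product:
96 * 76 = 7296 ≡ 196
196 * 54 = 10584 ≡ 644
644 * 412 = 265328 ≡ 498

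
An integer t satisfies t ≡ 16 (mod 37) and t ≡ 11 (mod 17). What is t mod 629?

164

37⁻¹ mod 17: 37*6 ≡ 1 (mod 17), so 37⁻¹ ≡ 6.
t = 16 + 37*((11 − 16)*6 mod 17) = 16 + 37*4 = 164.
Check: 164 mod 37 = 16, 164 mod 17 = 11. ✓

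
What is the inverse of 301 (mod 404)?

Run the extended Euclidean algorithm:
404 = 1*301 + 103
301 = 2*103 + 95
103 = 1*95 + 8
95 = 11*8 + 7
8 = 1*7 + 1
7 = 7*1 + 0
gcd(301, 404) = 1, so the inverse exists.
Back-substitute for 1:
1 = 1*8 − 1*7
  = −1*95 + 12*8
  = 12*103 − 13*95
  = −13*301 + 38*103
  = 38*404 − 51*301
So 301⁻¹ ≡ −51 ≡ 353 (mod 404).

353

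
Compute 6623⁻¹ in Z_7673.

Run the extended Euclidean algorithm:
7673 = 1*6623 + 1050
6623 = 6*1050 + 323
1050 = 3*323 + 81
323 = 3*81 + 80
81 = 1*80 + 1
80 = 80*1 + 0
gcd(6623, 7673) = 1, so the inverse exists.
Bézout: 1 = 82*7673 − 95*6623.
So 6623⁻¹ ≡ −95 ≡ 7578 (mod 7673).

7578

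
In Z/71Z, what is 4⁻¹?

Apply the Euclidean algorithm and back-substitute:
71 = 17·4 + 3
4 = 1·3 + 1
3 = 3·1 + 0
gcd(4, 71) = 1, so the inverse exists.
Back-substitute for 1:
1 = 1·4 − 1·3
  = −1·71 + 18·4
So 4⁻¹ ≡ 18 (mod 71).

18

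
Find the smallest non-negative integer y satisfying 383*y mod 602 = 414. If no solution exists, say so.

262

gcd(383, 602) = 1, so a unique solution mod 602 exists.
383⁻¹ ≡ 591 (mod 602).
y ≡ 591*414 ≡ 262 (mod 602).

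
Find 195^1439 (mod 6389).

3115

1439 in binary is 10110011111, i.e. 1439 = 1024 + 256 + 128 + 16 + 8 + 4 + 2 + 1.
195^1 ≡ 195 (mod 6389)
195^2 ≡ 195^2 = 38025 ≡ 6080 (mod 6389)
195^4 ≡ 6080^2 = 36966400 ≡ 6035 (mod 6389)
195^8 ≡ 6035^2 = 36421225 ≡ 3925 (mod 6389)
195^16 ≡ 3925^2 = 15405625 ≡ 1746 (mod 6389)
195^32 ≡ 1746^2 = 3048516 ≡ 963 (mod 6389)
195^64 ≡ 963^2 = 927369 ≡ 964 (mod 6389)
195^128 ≡ 964^2 = 929296 ≡ 2891 (mod 6389)
195^256 ≡ 2891^2 = 8357881 ≡ 1069 (mod 6389)
195^512 ≡ 1069^2 = 1142761 ≡ 5519 (mod 6389)
195^1024 ≡ 5519^2 = 30459361 ≡ 2998 (mod 6389)
195^1439 = 195^1024 · 195^256 · 195^128 · 195^16 · 195^8 · 195^4 · 195^2 · 195^1 ≡ 2998 · 1069 · 2891 · 1746 · 3925 · 6035 · 6080 · 195 (mod 6389).
Accumulate the product:
2998 · 1069 = 3204862 ≡ 3973
3973 · 2891 = 11485943 ≡ 4910
4910 · 1746 = 8572860 ≡ 5211
5211 · 3925 = 20453175 ≡ 1986
1986 · 6035 = 11985510 ≡ 6135
6135 · 6080 = 37300800 ≡ 1818
1818 · 195 = 354510 ≡ 3115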